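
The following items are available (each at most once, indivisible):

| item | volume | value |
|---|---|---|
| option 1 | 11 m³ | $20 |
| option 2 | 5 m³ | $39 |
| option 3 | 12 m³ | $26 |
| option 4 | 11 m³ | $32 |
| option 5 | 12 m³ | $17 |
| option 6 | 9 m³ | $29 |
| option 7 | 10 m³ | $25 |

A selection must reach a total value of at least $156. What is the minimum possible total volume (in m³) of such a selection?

Subsets with value ≥ 156, sorted by total volume:
- option 1+option 2+option 3+option 4+option 6+option 7: volume 58, value 171
- option 1+option 2+option 4+option 5+option 6+option 7: volume 58, value 162
- option 2+option 3+option 4+option 5+option 6+option 7: volume 59, value 168
- option 1+option 2+option 3+option 5+option 6+option 7: volume 59, value 156
Minimum volume: 58 m³.

58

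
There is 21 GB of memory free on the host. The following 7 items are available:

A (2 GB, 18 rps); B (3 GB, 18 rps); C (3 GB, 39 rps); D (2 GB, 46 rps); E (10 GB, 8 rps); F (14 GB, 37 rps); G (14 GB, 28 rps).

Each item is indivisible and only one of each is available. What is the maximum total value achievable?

Check high-value combinations within 21 GB:
- A+C+D+F: memory 2+3+2+14=21, value 18+39+46+37=140
- A+C+D+G: memory 2+3+2+14=21, value 18+39+46+28=131
- A+B+C+D+E: memory 2+3+3+2+10=20, value 18+18+39+46+8=129
- C+D+F: memory 3+2+14=19, value 39+46+37=122
Best: 140 rps.

140 rps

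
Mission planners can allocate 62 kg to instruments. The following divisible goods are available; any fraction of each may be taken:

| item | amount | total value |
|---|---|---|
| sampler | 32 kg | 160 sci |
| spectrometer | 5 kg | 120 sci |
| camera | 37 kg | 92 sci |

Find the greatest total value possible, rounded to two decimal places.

Take in order of value per unit:
- spectrometer (120/5 per unit): all 5 → value 120, running total 120.00
- sampler (160/32 per unit): all 32 → value 160, running total 280.00
- camera (92/37 per unit): 25 of 37 → value 25×92/37 = 62.1622, running total 342.16
Total 342.16.

342.16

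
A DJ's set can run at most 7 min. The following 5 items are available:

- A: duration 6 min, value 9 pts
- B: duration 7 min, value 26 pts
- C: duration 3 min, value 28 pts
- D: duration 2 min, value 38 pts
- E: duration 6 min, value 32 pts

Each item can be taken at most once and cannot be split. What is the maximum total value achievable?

Check high-value combinations within 7 min:
- C+D: duration 3+2=5, value 28+38=66
- D: duration 2, value 38
- E: duration 6, value 32
- C: duration 3, value 28
Best: 66 pts.

66 pts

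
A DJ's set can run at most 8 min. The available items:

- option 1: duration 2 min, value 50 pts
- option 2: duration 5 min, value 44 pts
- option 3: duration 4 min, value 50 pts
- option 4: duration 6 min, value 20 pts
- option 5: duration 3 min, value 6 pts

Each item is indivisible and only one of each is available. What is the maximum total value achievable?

This is a 0/1 knapsack; check combinations near the capacity.
- option 1+option 3: duration 2+4=6, value 50+50=100
- option 1+option 2: duration 2+5=7, value 50+44=94
- option 1+option 4: duration 2+6=8, value 50+20=70
- option 1+option 5: duration 2+3=5, value 50+6=56
- option 3+option 5: duration 4+3=7, value 50+6=56
Best: 100 pts.

100 pts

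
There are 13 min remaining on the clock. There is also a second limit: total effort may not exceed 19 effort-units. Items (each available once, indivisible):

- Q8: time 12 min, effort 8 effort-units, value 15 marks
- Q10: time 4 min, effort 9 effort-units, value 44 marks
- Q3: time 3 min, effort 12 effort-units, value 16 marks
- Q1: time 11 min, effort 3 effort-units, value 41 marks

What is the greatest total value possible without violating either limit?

Feasible sets respecting both limits:
- Q10: time 4, effort 9, value 44
- Q1: time 11, effort 3, value 41
- Q3: time 3, effort 12, value 16
- Q8: time 12, effort 8, value 15
Best: 44 marks.

44 marks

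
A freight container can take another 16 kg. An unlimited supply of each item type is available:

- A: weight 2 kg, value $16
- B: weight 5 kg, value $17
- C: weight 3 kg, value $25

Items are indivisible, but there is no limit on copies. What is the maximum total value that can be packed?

$132

Best value-per-unit is C at 25/3; filling with it alone gives 5×25 = 125.
Optimal mix: 2×A + 4×C → weight 16, value 132.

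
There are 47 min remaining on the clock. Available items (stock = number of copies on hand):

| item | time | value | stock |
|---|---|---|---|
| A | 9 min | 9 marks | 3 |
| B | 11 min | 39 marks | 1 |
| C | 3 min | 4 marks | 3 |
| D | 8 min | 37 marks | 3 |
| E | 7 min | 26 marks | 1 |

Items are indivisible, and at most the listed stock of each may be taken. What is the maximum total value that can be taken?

Top feasible selections:
- 1×B + 1×C + 3×D + 1×E: time 45, value 180
- 1×B + 3×D + 1×E: time 42, value 176
- 1×A + 1×B + 1×C + 3×D: time 47, value 163
- 1×B + 3×C + 3×D: time 44, value 162
Best: 180 marks.

180 marks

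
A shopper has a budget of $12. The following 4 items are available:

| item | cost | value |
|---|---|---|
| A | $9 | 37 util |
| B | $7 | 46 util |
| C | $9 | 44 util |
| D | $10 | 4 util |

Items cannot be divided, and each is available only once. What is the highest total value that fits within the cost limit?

Check high-value combinations within $12:
- B: cost 7, value 46
- C: cost 9, value 44
- A: cost 9, value 37
- D: cost 10, value 4
Best: 46 util.

46 util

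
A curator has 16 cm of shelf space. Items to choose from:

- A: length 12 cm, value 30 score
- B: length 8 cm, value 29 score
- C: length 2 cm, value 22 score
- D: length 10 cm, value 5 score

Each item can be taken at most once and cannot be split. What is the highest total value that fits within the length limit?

Check high-value combinations within 16 cm:
- A+C: length 12+2=14, value 30+22=52
- B+C: length 8+2=10, value 29+22=51
- A: length 12, value 30
- B: length 8, value 29
Best: 52 score.

52 score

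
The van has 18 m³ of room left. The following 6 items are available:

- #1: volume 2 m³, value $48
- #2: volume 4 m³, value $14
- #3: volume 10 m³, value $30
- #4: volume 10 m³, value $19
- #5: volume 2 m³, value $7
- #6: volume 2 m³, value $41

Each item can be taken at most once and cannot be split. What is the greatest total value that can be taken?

$133

Check high-value combinations within 18 m³:
- #1+#2+#3+#6: volume 2+4+10+2=18, value 48+14+30+41=133
- #1+#3+#5+#6: volume 2+10+2+2=16, value 48+30+7+41=126
- #1+#2+#4+#6: volume 2+4+10+2=18, value 48+14+19+41=122
- #1+#3+#6: volume 2+10+2=14, value 48+30+41=119
- #1+#4+#5+#6: volume 2+10+2+2=16, value 48+19+7+41=115
Best: $133.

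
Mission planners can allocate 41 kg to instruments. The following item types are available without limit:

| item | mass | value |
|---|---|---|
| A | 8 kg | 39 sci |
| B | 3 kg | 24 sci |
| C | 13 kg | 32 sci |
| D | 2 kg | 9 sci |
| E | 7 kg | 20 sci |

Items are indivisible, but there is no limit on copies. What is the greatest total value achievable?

321 sci

Best value-per-unit is B at 24/3; filling with it alone gives 13×24 = 312.
Optimal mix: 13×B + 1×D → mass 41, value 321.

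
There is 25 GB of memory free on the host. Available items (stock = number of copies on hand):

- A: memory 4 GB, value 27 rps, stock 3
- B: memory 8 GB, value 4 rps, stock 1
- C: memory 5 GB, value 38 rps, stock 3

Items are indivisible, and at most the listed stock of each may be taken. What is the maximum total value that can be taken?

168 rps

Best selections within memory 25 and stock limits:
- 2×A + 3×C: memory 23, value 168
- 3×A + 2×C: memory 22, value 157
- 1×A + 3×C: memory 19, value 141
Best: 168 rps.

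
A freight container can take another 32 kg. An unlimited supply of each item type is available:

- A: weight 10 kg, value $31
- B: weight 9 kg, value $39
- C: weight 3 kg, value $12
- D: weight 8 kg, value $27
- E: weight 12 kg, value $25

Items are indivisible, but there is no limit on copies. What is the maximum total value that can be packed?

Best value-per-unit is B at 39/9; filling with it alone gives 3×39 = 117.
Optimal mix: 3×B + 1×C → weight 30, value 129.

$129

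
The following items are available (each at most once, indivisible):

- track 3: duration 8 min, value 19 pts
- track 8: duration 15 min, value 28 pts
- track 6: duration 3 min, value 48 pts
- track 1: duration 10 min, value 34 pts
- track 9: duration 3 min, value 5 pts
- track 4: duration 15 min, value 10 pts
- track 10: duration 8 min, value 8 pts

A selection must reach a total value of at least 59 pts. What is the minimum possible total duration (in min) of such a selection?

11

Subsets with value ≥ 59, sorted by total duration:
- track 3+track 6: duration 11, value 67
- track 6+track 1: duration 13, value 82
Minimum duration: 11 min.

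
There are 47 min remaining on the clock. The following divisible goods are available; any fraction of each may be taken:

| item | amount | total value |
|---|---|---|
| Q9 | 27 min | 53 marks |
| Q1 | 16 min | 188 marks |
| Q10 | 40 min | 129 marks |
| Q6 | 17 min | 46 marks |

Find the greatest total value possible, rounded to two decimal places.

Take in order of value per unit:
- Q1 (188/16 per unit): all 16 → value 188, running total 188.00
- Q10 (129/40 per unit): 31 of 40 → value 31×129/40 = 99.9750, running total 287.98
Total 287.98.

287.98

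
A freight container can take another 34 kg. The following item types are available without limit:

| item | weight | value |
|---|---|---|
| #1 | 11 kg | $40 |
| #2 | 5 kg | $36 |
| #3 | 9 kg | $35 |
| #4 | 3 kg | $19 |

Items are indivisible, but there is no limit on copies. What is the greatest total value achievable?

$237

Best value-per-unit is #2 at 36/5; filling with it alone gives 6×36 = 216.
Optimal mix: 5×#2 + 3×#4 → weight 34, value 237.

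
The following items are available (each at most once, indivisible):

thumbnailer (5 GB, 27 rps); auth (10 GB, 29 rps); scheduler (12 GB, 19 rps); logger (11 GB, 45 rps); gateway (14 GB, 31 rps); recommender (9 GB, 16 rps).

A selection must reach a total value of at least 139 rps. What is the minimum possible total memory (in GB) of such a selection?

49

Subsets with value ≥ 139, sorted by total memory:
- thumbnailer+auth+logger+gateway+recommender: memory 49, value 148
- thumbnailer+auth+scheduler+logger+gateway: memory 52, value 151
Minimum memory: 49 GB.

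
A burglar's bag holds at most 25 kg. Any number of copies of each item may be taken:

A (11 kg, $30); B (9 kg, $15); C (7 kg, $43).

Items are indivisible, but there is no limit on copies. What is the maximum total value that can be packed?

$129

Best value-per-unit is C at 43/7, and filling with it alone uses weight 3×7=21. No mix of the others beats 3×43 = 129.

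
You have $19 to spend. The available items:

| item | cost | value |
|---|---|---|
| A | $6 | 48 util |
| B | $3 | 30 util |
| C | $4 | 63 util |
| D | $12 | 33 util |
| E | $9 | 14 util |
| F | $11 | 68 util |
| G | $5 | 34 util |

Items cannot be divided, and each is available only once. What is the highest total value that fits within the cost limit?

175 util

This is a 0/1 knapsack; check combinations near the capacity.
- A+B+C+G: cost 6+3+4+5=18, value 48+30+63+34=175
- B+C+F: cost 3+4+11=18, value 30+63+68=161
- A+C+G: cost 6+4+5=15, value 48+63+34=145
- A+B+C: cost 6+3+4=13, value 48+30+63=141
Best: 175 util.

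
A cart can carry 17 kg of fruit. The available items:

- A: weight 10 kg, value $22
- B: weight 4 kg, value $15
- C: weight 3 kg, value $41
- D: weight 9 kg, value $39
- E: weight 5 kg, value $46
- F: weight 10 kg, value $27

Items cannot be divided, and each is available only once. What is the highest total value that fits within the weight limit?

$126

This is a 0/1 knapsack; check combinations near the capacity.
- C+D+E: weight 3+9+5=17, value 41+39+46=126
- B+C+E: weight 4+3+5=12, value 15+41+46=102
- B+C+D: weight 4+3+9=16, value 15+41+39=95
- C+E: weight 3+5=8, value 41+46=87
- D+E: weight 9+5=14, value 39+46=85
Best: $126.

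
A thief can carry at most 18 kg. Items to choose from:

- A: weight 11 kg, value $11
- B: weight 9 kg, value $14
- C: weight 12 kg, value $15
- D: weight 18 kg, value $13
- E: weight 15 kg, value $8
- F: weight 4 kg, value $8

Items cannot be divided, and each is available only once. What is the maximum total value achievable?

Check high-value combinations within 18 kg:
- C+F: weight 12+4=16, value 15+8=23
- B+F: weight 9+4=13, value 14+8=22
- A+F: weight 11+4=15, value 11+8=19
Best: $23.

$23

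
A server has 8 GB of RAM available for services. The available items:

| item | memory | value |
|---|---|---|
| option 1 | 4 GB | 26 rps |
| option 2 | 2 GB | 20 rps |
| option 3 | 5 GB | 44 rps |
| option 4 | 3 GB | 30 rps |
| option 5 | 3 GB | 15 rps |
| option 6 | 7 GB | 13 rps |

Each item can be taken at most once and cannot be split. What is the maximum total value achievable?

Check high-value combinations within 8 GB:
- option 3+option 4: memory 5+3=8, value 44+30=74
- option 2+option 4+option 5: memory 2+3+3=8, value 20+30+15=65
- option 2+option 3: memory 2+5=7, value 20+44=64
- option 3+option 5: memory 5+3=8, value 44+15=59
Best: 74 rps.

74 rps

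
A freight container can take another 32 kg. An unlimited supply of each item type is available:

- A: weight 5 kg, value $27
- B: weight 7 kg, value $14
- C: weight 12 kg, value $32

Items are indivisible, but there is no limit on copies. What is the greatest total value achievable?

$162

Best value-per-unit is A at 27/5, and filling with it alone uses weight 6×5=30. No mix of the others beats 6×27 = 162.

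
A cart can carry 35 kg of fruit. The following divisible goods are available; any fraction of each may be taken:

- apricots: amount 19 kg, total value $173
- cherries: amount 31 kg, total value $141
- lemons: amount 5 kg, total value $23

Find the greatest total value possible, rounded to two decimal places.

246.03

Take in order of value per unit:
- apricots (173/19 per unit): all 19 → value 173, running total 173.00
- lemons (23/5 per unit): all 5 → value 23, running total 196.00
- cherries (141/31 per unit): 11 of 31 → value 11×141/31 = 50.0323, running total 246.03
Total 246.03.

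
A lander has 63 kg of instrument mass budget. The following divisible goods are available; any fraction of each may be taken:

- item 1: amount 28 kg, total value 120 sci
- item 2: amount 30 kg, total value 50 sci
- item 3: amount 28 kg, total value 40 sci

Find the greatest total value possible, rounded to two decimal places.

177.14

Take in order of value per unit:
- item 1 (120/28 per unit): all 28 → value 120, running total 120.00
- item 2 (50/30 per unit): all 30 → value 50, running total 170.00
- item 3 (40/28 per unit): 5 of 28 → value 5×40/28 = 7.1429, running total 177.14
Total 177.14.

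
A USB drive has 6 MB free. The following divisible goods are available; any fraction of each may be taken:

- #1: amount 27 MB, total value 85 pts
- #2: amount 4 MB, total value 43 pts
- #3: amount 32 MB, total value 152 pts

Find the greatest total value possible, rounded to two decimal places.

Take in order of value per unit:
- #2 (43/4 per unit): all 4 → value 43, running total 43.00
- #3 (152/32 per unit): 2 of 32 → value 2×152/32 = 9.5000, running total 52.50
Total 52.50.

52.50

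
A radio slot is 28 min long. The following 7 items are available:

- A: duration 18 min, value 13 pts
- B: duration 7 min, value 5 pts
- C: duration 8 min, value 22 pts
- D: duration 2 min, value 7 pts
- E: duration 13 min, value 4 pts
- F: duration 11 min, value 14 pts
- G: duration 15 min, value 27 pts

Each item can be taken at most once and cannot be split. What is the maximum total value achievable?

Check high-value combinations within 28 min:
- C+D+G: duration 8+2+15=25, value 22+7+27=56
- C+G: duration 8+15=23, value 22+27=49
- B+C+D+F: duration 7+8+2+11=28, value 5+22+7+14=48
- D+F+G: duration 2+11+15=28, value 7+14+27=48
- C+D+F: duration 8+2+11=21, value 22+7+14=43
Best: 56 pts.

56 pts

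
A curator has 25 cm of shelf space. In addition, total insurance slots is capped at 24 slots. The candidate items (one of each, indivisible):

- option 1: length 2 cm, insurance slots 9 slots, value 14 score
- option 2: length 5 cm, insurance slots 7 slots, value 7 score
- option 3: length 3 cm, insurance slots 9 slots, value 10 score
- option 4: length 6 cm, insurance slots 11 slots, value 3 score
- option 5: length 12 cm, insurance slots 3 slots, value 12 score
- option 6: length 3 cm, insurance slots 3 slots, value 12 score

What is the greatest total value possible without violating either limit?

Feasible sets respecting both limits:
- option 1+option 3+option 5+option 6: length 20, insurance slots 24, value 48
- option 1+option 2+option 5+option 6: length 22, insurance slots 22, value 45
- option 2+option 3+option 5+option 6: length 23, insurance slots 22, value 41
Best: 48 score.

48 score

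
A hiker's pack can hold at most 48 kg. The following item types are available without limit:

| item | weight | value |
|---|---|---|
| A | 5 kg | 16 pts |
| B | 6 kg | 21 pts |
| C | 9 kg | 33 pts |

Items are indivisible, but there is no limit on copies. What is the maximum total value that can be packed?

174 pts

Best value-per-unit is C at 33/9; filling with it alone gives 5×33 = 165.
Optimal mix: 2×B + 4×C → weight 48, value 174.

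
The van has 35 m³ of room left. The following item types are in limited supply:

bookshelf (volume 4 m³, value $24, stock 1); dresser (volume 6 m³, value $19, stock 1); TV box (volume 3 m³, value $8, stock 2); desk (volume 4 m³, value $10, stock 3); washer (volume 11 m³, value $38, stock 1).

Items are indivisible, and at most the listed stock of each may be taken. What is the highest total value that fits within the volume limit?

$117

Top feasible selections:
- 1×bookshelf + 1×dresser + 2×TV box + 2×desk + 1×washer: volume 35, value 117
- 1×bookshelf + 1×dresser + 3×desk + 1×washer: volume 33, value 111
Best: $117.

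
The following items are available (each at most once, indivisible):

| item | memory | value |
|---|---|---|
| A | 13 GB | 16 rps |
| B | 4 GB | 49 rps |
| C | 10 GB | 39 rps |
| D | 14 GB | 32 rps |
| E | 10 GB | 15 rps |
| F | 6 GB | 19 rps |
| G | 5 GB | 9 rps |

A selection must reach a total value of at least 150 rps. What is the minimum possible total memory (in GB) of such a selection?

44

Subsets with value ≥ 150, sorted by total memory:
- B+C+D+E+F: memory 44, value 154
- A+B+C+D+F: memory 47, value 155
- B+C+D+E+F+G: memory 49, value 163
- A+B+C+D+E: memory 51, value 151
Minimum memory: 44 GB.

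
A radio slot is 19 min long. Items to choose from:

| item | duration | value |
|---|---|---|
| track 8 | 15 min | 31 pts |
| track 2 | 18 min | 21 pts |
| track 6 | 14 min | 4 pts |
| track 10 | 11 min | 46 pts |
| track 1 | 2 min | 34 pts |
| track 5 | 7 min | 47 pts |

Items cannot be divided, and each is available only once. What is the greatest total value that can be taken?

Check high-value combinations within 19 min:
- track 10+track 5: duration 11+7=18, value 46+47=93
- track 1+track 5: duration 2+7=9, value 34+47=81
- track 10+track 1: duration 11+2=13, value 46+34=80
Best: 93 pts.

93 pts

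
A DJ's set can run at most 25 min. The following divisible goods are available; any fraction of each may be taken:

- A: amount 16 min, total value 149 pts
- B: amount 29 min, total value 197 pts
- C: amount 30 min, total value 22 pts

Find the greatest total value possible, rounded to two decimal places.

Take in order of value per unit:
- A (149/16 per unit): all 16 → value 149, running total 149.00
- B (197/29 per unit): 9 of 29 → value 9×197/29 = 61.1379, running total 210.14
Total 210.14.

210.14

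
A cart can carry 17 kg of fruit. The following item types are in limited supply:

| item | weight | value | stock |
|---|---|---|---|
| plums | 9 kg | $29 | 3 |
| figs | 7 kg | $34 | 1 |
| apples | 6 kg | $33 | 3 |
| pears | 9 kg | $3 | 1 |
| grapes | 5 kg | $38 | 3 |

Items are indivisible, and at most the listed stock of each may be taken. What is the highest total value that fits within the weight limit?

Best selections within weight 17 and stock limits:
- 3×grapes: weight 15, value 114
- 1×figs + 2×grapes: weight 17, value 110
- 1×apples + 2×grapes: weight 16, value 109
Best: $114.

$114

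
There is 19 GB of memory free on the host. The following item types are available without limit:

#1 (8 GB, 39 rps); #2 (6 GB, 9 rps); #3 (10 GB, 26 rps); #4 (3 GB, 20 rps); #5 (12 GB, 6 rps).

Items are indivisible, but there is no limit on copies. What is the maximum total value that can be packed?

120 rps

Best value-per-unit is #4 at 20/3, and filling with it alone uses memory 6×3=18. No mix of the others beats 6×20 = 120.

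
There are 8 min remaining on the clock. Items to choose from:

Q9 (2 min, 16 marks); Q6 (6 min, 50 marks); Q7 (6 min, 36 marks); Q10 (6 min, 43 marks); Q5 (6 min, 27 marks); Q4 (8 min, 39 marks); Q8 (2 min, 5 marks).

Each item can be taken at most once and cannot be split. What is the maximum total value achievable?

Check high-value combinations within 8 min:
- Q9+Q6: time 2+6=8, value 16+50=66
- Q9+Q10: time 2+6=8, value 16+43=59
- Q6+Q8: time 6+2=8, value 50+5=55
Best: 66 marks.

66 marks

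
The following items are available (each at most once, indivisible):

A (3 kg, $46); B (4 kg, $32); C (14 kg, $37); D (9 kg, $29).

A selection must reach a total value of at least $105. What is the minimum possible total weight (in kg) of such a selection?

16

Subsets with value ≥ 105, sorted by total weight:
- A+B+D: weight 16, value 107
- A+B+C: weight 21, value 115
- A+C+D: weight 26, value 112
- A+B+C+D: weight 30, value 144
Minimum weight: 16 kg.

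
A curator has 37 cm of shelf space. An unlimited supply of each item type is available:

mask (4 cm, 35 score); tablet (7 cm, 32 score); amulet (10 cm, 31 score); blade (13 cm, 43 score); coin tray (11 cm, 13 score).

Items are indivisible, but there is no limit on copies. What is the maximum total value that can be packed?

315 score

Best value-per-unit is mask at 35/4, and filling with it alone uses length 9×4=36. No mix of the others beats 9×35 = 315.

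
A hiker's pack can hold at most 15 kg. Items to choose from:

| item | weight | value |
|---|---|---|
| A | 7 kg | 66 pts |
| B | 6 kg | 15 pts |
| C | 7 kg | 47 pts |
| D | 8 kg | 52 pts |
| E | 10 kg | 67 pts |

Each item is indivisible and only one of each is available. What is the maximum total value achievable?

118 pts

This is a 0/1 knapsack; check combinations near the capacity.
- A+D: weight 7+8=15, value 66+52=118
- A+C: weight 7+7=14, value 66+47=113
- C+D: weight 7+8=15, value 47+52=99
- A+B: weight 7+6=13, value 66+15=81
- E: weight 10, value 67
Best: 118 pts.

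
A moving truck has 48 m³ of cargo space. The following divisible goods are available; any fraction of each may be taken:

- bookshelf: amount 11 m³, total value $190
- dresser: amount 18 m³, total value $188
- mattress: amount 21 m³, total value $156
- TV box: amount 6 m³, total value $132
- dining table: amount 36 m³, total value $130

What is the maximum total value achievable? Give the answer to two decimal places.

Take in order of value per unit:
- TV box (132/6 per unit): all 6 → value 132, running total 132.00
- bookshelf (190/11 per unit): all 11 → value 190, running total 322.00
- dresser (188/18 per unit): all 18 → value 188, running total 510.00
- mattress (156/21 per unit): 13 of 21 → value 13×156/21 = 96.5714, running total 606.57
Total 606.57.

606.57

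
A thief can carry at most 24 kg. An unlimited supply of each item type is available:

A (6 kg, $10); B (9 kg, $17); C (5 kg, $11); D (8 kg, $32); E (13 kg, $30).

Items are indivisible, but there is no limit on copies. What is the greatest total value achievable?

Best value-per-unit is D at 32/8, and filling with it alone uses weight 3×8=24. No mix of the others beats 3×32 = 96.

$96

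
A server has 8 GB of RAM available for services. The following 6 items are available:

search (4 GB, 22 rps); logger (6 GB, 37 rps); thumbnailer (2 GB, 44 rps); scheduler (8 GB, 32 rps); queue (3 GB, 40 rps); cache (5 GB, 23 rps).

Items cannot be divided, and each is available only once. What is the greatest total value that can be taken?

This is a 0/1 knapsack; check combinations near the capacity.
- thumbnailer+queue: memory 2+3=5, value 44+40=84
- logger+thumbnailer: memory 6+2=8, value 37+44=81
- thumbnailer+cache: memory 2+5=7, value 44+23=67
- search+thumbnailer: memory 4+2=6, value 22+44=66
- queue+cache: memory 3+5=8, value 40+23=63
Best: 84 rps.

84 rps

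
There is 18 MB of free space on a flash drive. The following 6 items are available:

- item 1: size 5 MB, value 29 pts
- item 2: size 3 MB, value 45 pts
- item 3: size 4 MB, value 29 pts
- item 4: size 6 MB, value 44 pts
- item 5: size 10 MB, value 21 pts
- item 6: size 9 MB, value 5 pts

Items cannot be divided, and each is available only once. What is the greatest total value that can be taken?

147 pts

This is a 0/1 knapsack; check combinations near the capacity.
- item 1+item 2+item 3+item 4: size 5+3+4+6=18, value 29+45+29+44=147
- item 2+item 3+item 4: size 3+4+6=13, value 45+29+44=118
- item 1+item 2+item 4: size 5+3+6=14, value 29+45+44=118
- item 1+item 2+item 3: size 5+3+4=12, value 29+45+29=103
Best: 147 pts.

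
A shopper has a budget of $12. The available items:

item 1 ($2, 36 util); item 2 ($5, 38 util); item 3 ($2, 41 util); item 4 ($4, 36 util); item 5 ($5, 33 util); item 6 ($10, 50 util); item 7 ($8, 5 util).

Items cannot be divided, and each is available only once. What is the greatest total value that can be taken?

This is a 0/1 knapsack; check combinations near the capacity.
- item 1+item 2+item 3: cost 2+5+2=9, value 36+38+41=115
- item 2+item 3+item 4: cost 5+2+4=11, value 38+41+36=115
- item 1+item 3+item 4: cost 2+2+4=8, value 36+41+36=113
- item 2+item 3+item 5: cost 5+2+5=12, value 38+41+33=112
- item 1+item 3+item 5: cost 2+2+5=9, value 36+41+33=110
Best: 115 util.

115 util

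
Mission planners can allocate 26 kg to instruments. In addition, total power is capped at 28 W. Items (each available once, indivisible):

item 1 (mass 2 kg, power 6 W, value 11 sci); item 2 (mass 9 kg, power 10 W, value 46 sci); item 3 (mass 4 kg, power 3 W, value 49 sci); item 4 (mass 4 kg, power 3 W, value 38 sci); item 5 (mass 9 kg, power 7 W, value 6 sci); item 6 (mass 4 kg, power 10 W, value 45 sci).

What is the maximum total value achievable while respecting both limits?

Feasible sets respecting both limits:
- item 2+item 3+item 4+item 6: mass 21, power 26, value 178
- item 1+item 2+item 3+item 4: mass 19, power 22, value 144
- item 1+item 3+item 4+item 6: mass 14, power 22, value 143
Best: 178 sci.

178 sci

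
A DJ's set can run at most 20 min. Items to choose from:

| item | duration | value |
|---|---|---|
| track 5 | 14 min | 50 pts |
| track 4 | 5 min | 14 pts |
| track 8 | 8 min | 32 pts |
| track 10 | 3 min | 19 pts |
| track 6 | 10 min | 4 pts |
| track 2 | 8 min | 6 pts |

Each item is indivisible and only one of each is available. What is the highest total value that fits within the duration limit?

69 pts

This is a 0/1 knapsack; check combinations near the capacity.
- track 5+track 10: duration 14+3=17, value 50+19=69
- track 4+track 8+track 10: duration 5+8+3=16, value 14+32+19=65
- track 5+track 4: duration 14+5=19, value 50+14=64
- track 8+track 10+track 2: duration 8+3+8=19, value 32+19+6=57
Best: 69 pts.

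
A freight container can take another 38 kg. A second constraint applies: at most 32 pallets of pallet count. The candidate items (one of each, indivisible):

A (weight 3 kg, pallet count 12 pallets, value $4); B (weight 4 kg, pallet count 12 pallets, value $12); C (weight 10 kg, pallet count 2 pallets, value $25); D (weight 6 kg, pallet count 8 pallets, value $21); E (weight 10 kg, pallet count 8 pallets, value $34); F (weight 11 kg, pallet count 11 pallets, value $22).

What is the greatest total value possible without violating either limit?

Feasible sets respecting both limits:
- C+D+E+F: weight 37, pallet count 29, value 102
- B+C+D+E: weight 30, pallet count 30, value 92
- A+C+D+E: weight 29, pallet count 30, value 84
- C+E+F: weight 31, pallet count 21, value 81
Best: $102.

$102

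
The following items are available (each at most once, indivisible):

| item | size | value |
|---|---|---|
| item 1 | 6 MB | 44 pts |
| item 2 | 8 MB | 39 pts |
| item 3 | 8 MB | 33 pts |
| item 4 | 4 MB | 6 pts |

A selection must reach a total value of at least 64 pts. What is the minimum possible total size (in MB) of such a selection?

14

Subsets with value ≥ 64, sorted by total size:
- item 1+item 2: size 14, value 83
- item 1+item 3: size 14, value 77
Minimum size: 14 MB.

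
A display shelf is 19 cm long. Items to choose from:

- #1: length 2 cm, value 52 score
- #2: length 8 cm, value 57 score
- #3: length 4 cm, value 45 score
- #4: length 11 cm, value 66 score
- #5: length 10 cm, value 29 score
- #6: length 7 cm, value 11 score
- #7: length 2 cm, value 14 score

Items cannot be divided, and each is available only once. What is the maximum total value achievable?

Check high-value combinations within 19 cm:
- #1+#3+#4+#7: length 2+4+11+2=19, value 52+45+66+14=177
- #1+#2+#3+#7: length 2+8+4+2=16, value 52+57+45+14=168
- #1+#3+#4: length 2+4+11=17, value 52+45+66=163
Best: 177 score.

177 score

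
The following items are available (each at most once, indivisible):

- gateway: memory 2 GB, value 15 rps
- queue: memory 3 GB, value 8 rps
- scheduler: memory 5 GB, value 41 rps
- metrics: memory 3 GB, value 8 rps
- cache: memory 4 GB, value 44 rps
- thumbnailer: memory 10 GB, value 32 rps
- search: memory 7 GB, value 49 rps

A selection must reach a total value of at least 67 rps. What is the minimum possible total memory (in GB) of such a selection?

9

Subsets with value ≥ 67, sorted by total memory:
- scheduler+cache: memory 9, value 85
- gateway+queue+cache: memory 9, value 67
Minimum memory: 9 GB.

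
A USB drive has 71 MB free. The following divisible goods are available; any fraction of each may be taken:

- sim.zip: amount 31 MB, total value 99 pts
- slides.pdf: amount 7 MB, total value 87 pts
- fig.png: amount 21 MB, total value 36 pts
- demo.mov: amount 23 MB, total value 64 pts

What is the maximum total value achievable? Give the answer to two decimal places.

267.14

Take in order of value per unit:
- slides.pdf (87/7 per unit): all 7 → value 87, running total 87.00
- sim.zip (99/31 per unit): all 31 → value 99, running total 186.00
- demo.mov (64/23 per unit): all 23 → value 64, running total 250.00
- fig.png (36/21 per unit): 10 of 21 → value 10×36/21 = 17.1429, running total 267.14
Total 267.14.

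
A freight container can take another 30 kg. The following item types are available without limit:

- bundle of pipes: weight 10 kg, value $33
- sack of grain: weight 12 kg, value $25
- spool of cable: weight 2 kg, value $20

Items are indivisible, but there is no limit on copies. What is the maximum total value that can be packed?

$300

Best value-per-unit is spool of cable at 20/2, and filling with it alone uses weight 15×2=30. No mix of the others beats 15×20 = 300.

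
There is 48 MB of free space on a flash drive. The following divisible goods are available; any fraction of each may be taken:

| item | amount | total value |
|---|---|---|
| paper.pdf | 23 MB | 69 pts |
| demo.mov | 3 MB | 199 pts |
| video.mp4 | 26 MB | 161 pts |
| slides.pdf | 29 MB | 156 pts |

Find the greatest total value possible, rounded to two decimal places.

462.21

Take in order of value per unit:
- demo.mov (199/3 per unit): all 3 → value 199, running total 199.00
- video.mp4 (161/26 per unit): all 26 → value 161, running total 360.00
- slides.pdf (156/29 per unit): 19 of 29 → value 19×156/29 = 102.2069, running total 462.21
Total 462.21.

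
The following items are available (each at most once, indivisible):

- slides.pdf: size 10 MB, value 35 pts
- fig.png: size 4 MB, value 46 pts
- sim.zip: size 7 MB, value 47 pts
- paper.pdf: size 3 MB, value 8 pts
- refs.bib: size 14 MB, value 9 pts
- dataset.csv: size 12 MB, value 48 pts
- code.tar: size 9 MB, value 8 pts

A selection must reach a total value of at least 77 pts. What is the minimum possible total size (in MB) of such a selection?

Subsets with value ≥ 77, sorted by total size:
- fig.png+sim.zip: size 11, value 93
- fig.png+sim.zip+paper.pdf: size 14, value 101
- slides.pdf+fig.png: size 14, value 81
- fig.png+dataset.csv: size 16, value 94
Minimum size: 11 MB.

11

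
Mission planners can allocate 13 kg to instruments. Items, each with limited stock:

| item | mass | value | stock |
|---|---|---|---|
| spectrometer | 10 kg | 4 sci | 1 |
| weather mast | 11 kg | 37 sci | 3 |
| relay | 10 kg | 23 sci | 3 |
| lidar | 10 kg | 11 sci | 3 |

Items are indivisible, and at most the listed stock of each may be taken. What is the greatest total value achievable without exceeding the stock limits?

37 sci

Top feasible selections:
- 1×weather mast: mass 11, value 37
- 1×relay: mass 10, value 23
- 1×lidar: mass 10, value 11
- 1×spectrometer: mass 10, value 4
Best: 37 sci.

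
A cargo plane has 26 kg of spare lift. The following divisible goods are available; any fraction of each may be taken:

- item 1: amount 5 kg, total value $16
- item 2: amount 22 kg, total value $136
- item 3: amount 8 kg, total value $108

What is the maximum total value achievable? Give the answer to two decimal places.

Take in order of value per unit:
- item 3 (108/8 per unit): all 8 → value 108, running total 108.00
- item 2 (136/22 per unit): 18 of 22 → value 18×136/22 = 111.2727, running total 219.27
Total 219.27.

219.27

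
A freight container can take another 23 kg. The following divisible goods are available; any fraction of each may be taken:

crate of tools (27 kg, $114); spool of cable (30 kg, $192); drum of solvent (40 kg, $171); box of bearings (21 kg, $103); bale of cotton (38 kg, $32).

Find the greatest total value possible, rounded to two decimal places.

Take in order of value per unit:
- spool of cable (192/30 per unit): 23 of 30 → value 23×192/30 = 147.2000, running total 147.20
Total 147.20.

147.20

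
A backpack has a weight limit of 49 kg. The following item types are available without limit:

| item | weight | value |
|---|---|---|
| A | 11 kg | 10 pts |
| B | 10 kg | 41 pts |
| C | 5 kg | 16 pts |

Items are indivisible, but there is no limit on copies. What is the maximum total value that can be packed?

Best value-per-unit is B at 41/10; filling with it alone gives 4×41 = 164.
Optimal mix: 4×B + 1×C → weight 45, value 180.

180 pts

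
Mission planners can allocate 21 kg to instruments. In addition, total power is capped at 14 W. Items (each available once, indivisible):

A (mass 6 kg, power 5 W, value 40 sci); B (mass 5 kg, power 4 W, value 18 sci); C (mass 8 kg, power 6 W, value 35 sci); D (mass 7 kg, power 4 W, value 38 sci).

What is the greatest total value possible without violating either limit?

96 sci

Feasible sets respecting both limits:
- A+B+D: mass 18, power 13, value 96
- B+C+D: mass 20, power 14, value 91
- A+D: mass 13, power 9, value 78
Best: 96 sci.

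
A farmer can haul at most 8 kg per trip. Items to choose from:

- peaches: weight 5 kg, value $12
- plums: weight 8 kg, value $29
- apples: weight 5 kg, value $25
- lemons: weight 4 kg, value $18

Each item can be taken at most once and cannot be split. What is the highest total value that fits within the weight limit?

This is a 0/1 knapsack; check combinations near the capacity.
- plums: weight 8, value 29
- apples: weight 5, value 25
- lemons: weight 4, value 18
- peaches: weight 5, value 12
Best: $29.

$29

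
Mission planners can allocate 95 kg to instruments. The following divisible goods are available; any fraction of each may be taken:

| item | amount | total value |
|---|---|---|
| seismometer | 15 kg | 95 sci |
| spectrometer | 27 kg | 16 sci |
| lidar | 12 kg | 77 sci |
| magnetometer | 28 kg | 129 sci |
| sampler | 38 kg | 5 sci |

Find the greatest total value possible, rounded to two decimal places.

318.71

Take in order of value per unit:
- lidar (77/12 per unit): all 12 → value 77, running total 77.00
- seismometer (95/15 per unit): all 15 → value 95, running total 172.00
- magnetometer (129/28 per unit): all 28 → value 129, running total 301.00
- spectrometer (16/27 per unit): all 27 → value 16, running total 317.00
- sampler (5/38 per unit): 13 of 38 → value 13×5/38 = 1.7105, running total 318.71
Total 318.71.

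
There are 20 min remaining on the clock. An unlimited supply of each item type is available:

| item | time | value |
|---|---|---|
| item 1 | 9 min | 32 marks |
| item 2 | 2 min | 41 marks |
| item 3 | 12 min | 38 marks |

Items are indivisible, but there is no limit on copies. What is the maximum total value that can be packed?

410 marks

Best value-per-unit is item 2 at 41/2, and filling with it alone uses time 10×2=20. No mix of the others beats 10×41 = 410.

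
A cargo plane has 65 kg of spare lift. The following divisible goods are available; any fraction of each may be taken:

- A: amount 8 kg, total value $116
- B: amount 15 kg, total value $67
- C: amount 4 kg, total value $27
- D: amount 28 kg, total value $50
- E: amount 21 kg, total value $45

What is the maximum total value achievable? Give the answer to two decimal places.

Take in order of value per unit:
- A (116/8 per unit): all 8 → value 116, running total 116.00
- C (27/4 per unit): all 4 → value 27, running total 143.00
- B (67/15 per unit): all 15 → value 67, running total 210.00
- E (45/21 per unit): all 21 → value 45, running total 255.00
- D (50/28 per unit): 17 of 28 → value 17×50/28 = 30.3571, running total 285.36
Total 285.36.

285.36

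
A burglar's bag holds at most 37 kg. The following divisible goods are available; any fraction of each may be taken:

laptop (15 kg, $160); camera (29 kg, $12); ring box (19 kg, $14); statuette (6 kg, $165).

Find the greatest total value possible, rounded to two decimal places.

336.79

Take in order of value per unit:
- statuette (165/6 per unit): all 6 → value 165, running total 165.00
- laptop (160/15 per unit): all 15 → value 160, running total 325.00
- ring box (14/19 per unit): 16 of 19 → value 16×14/19 = 11.7895, running total 336.79
Total 336.79.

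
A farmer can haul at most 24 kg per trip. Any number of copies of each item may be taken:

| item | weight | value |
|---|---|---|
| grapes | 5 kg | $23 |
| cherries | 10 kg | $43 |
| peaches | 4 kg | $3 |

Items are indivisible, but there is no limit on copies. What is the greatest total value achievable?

Best value-per-unit is grapes at 23/5; filling with it alone gives 4×23 = 92.
Optimal mix: 4×grapes + 1×peaches → weight 24, value 95.

$95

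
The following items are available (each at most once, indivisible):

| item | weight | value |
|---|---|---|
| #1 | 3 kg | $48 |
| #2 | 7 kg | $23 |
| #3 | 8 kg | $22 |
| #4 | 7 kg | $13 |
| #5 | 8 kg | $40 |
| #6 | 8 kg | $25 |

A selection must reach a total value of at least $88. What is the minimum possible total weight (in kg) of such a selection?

Subsets with value ≥ 88, sorted by total weight:
- #1+#5: weight 11, value 88
- #1+#2+#5: weight 18, value 111
Minimum weight: 11 kg.

11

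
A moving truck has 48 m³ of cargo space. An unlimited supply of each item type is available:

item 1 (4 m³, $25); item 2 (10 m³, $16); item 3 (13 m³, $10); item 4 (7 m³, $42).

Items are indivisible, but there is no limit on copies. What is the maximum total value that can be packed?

$300

Best value-per-unit is item 1 at 25/4, and filling with it alone uses volume 12×4=48. No mix of the others beats 12×25 = 300.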